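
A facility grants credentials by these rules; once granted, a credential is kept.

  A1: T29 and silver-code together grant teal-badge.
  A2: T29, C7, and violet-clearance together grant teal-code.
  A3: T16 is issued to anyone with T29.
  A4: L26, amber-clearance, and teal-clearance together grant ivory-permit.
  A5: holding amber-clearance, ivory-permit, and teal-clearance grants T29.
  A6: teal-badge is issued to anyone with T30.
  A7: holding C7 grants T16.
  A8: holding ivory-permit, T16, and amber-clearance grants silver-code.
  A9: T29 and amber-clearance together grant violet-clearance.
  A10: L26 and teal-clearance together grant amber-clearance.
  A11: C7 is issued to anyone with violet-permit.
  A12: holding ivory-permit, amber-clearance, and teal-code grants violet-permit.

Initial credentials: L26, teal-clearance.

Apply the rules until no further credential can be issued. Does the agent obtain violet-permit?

No

violet-permit would need ivory-permit, amber-clearance, and teal-code (A12), but teal-code is never granted.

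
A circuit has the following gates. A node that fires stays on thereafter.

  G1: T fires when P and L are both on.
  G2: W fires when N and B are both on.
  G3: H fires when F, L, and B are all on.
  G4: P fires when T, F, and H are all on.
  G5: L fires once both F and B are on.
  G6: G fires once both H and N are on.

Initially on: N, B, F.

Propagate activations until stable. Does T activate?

No

T would need P and L (G1), but P never turns on.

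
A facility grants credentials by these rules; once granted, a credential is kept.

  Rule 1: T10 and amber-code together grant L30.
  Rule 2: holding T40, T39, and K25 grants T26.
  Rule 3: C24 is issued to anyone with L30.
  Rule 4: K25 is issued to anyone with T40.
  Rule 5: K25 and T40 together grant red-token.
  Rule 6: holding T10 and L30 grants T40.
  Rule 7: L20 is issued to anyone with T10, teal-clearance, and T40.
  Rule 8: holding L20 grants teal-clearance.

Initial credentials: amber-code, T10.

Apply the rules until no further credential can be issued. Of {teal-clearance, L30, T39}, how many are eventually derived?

1

Holding T10 and amber-code grants L30 (Rule 1).
teal-clearance would need L20 (Rule 8), but L20 is never granted.
L30: reached.
No rule produces T39, and it is not given.
Reached: L30 — 1 of the 3.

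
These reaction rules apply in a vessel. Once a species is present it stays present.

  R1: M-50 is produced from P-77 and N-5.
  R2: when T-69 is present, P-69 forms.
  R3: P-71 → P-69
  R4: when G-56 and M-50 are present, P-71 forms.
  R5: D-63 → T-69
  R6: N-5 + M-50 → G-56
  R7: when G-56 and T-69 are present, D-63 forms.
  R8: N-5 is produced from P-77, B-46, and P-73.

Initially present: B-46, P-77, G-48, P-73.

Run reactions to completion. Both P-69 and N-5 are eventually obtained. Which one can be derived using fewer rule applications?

N-5

N-5: P-77, B-46, and P-73 present → N-5 forms (R8). [1 rule application]
P-69: P-77, B-46, and P-73 present → N-5 forms (R8). P-77 and N-5 present → M-50 forms (R1). N-5 and M-50 present → G-56 forms (R6). G-56 and M-50 present → P-71 forms (R4). P-71 present → P-69 forms (R3). [5 rule applications]
N-5 needs fewer.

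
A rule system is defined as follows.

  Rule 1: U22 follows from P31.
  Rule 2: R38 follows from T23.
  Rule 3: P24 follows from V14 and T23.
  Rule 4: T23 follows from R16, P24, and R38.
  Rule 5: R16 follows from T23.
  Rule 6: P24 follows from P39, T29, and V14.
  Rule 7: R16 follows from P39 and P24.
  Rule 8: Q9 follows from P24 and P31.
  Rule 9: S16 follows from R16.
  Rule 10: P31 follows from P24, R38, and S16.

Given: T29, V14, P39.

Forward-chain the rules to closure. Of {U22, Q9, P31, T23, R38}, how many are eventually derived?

0

U22 would need P31 (Rule 1), but P31 is never established.
Q9 would need P24 and P31 (Rule 8), but P31 is never established.
P31 would need P24, R38, and S16 (Rule 10), but R38 is never established.
T23 would need R16, P24, and R38 (Rule 4), but R38 is never established.
R38 would need T23 (Rule 2), but T23 is never established.
None of the 5 are reached.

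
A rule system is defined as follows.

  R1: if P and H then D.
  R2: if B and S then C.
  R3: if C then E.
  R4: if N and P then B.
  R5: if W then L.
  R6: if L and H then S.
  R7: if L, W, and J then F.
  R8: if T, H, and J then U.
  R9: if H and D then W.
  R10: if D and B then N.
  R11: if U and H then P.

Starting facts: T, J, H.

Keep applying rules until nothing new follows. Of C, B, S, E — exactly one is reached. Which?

S

T, H, and J hold, so U follows (R8).
From U and H, R11 gives P.
From P and H, R1 gives D.
H and D hold, so W follows (R9).
W holds, so L follows (R5).
From L and H, R6 gives S.
C would need B and S (R2), but B is never established. B would need N and P (R4), but N is never established. E would need C (R3), but C is never established.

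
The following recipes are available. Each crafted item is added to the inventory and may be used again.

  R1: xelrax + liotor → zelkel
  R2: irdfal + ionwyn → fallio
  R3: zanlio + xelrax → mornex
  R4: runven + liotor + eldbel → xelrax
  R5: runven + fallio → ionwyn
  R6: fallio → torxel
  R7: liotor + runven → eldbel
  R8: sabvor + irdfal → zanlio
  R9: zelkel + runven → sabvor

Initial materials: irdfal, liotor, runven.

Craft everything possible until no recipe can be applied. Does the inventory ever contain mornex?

Using R7, liotor and runven make eldbel.
runven + liotor + eldbel → xelrax (R4).
xelrax + liotor → zelkel (R1).
zelkel + runven → sabvor (R9).
sabvor + irdfal → zanlio (R8).
zanlio + xelrax → mornex (R3).

Yes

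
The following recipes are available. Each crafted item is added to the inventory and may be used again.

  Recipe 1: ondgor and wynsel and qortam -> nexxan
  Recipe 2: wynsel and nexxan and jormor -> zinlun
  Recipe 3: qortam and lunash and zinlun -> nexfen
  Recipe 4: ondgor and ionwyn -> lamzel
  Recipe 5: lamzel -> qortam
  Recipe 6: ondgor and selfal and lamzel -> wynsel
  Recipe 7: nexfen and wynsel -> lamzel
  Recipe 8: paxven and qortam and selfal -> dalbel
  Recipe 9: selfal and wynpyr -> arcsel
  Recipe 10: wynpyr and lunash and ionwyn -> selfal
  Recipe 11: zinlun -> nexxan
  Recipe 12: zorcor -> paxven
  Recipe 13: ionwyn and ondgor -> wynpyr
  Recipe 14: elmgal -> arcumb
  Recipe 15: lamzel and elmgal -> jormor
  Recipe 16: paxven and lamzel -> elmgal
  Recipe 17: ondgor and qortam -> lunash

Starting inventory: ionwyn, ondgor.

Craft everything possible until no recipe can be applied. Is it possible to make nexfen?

nexfen would need qortam, lunash, and zinlun (Recipe 3), but zinlun is never obtained.

No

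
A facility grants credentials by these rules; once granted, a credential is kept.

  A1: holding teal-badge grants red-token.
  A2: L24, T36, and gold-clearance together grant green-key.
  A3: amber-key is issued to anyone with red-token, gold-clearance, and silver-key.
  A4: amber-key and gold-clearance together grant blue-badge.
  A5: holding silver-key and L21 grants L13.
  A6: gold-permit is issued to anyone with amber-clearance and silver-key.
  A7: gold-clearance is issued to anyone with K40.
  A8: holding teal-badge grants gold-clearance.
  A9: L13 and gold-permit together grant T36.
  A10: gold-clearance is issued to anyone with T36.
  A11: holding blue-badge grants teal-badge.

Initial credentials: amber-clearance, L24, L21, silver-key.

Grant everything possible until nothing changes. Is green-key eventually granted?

Yes

Holding silver-key and L21 grants L13 (A5).
Holding amber-clearance and silver-key grants gold-permit (A6).
Holding L13 and gold-permit grants T36 (A9).
Holding T36 grants gold-clearance (A10).
Holding L24, T36, and gold-clearance grants green-key (A2).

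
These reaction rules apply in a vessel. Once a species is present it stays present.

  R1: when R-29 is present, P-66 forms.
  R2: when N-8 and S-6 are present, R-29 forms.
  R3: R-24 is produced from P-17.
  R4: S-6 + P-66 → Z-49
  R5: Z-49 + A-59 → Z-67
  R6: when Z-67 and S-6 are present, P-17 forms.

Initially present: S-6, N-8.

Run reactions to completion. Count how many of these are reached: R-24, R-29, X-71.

1

N-8 and S-6 present → R-29 forms (R2).
R-24 would need P-17 (R3), but P-17 never forms.
R-29: reached.
No rule produces X-71, and it is not given.
Reached: R-29 — 1 of the 3.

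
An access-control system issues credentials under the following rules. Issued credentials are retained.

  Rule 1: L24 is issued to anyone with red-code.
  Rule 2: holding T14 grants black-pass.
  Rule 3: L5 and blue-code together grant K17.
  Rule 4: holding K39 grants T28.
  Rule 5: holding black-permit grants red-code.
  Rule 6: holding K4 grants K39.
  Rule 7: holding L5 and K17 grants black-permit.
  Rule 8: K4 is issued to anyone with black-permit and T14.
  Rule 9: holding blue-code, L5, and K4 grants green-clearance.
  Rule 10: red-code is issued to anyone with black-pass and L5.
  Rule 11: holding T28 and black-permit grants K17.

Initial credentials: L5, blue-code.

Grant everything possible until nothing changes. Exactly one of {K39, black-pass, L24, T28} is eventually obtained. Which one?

L24

Holding L5 and blue-code grants K17 (Rule 3).
Holding L5 and K17 grants black-permit (Rule 7).
Holding black-permit grants red-code (Rule 5).
Holding red-code grants L24 (Rule 1).
black-pass would need T14 (Rule 2), but T14 is never granted. T28 would need K39 (Rule 4), but K39 is never granted. K39 would need K4 (Rule 6), but K4 is never granted.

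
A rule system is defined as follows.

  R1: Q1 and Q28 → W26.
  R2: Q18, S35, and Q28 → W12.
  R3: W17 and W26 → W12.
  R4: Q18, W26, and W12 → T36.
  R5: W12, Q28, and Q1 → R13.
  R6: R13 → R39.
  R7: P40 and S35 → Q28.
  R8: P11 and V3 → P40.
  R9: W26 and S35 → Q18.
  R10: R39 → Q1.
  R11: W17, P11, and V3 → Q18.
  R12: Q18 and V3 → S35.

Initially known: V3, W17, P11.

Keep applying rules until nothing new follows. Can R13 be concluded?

R13 would need W12, Q28, and Q1 (R5), but Q1 is never established.

No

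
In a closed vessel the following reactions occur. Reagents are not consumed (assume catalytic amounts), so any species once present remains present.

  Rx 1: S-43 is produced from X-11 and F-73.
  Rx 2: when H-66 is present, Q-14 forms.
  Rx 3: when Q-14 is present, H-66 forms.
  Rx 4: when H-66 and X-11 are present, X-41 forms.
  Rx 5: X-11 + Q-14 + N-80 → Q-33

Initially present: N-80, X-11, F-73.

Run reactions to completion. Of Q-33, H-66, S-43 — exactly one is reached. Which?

X-11 and F-73 present → S-43 forms (Rx 1).
H-66 would need Q-14 (Rx 3), but Q-14 never forms. Q-33 would need X-11, Q-14, and N-80 (Rx 5), but Q-14 never forms.

S-43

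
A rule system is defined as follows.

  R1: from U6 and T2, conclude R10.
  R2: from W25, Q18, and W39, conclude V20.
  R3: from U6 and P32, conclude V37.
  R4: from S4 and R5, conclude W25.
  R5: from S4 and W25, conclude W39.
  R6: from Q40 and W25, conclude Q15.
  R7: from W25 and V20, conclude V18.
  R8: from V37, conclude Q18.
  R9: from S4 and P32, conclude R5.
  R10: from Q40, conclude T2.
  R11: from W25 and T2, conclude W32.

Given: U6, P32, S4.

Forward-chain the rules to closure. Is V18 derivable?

Yes

U6 and P32 hold, so V37 follows (R3).
From S4 and P32, R9 gives R5.
S4 and R5 hold, so W25 follows (R4).
V37 holds, so Q18 follows (R8).
From S4 and W25, R5 gives W39.
From W25, Q18, and W39, R2 gives V20.
From W25 and V20, R7 gives V18.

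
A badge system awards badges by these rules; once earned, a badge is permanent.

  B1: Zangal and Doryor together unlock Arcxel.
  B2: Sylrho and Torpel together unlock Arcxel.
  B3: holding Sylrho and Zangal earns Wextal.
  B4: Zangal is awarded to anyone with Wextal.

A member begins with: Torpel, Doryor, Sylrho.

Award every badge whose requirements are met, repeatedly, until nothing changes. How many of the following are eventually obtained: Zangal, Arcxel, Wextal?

1

With Sylrho and Torpel, Arcxel is earned (B2).
Zangal would need Wextal (B4), but Wextal is never earned.
Arcxel: reached.
Wextal would need Sylrho and Zangal (B3), but Zangal is never earned.
Reached: Arcxel — 1 of the 3.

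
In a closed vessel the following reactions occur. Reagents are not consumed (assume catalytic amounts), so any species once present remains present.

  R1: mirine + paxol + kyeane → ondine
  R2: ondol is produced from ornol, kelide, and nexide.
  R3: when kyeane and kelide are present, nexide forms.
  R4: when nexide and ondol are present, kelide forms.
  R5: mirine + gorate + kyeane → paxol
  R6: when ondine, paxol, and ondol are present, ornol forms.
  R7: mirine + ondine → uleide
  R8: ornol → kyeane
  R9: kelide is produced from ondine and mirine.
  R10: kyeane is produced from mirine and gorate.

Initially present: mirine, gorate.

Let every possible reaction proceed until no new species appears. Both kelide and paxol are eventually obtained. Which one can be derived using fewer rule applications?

paxol

paxol: mirine and gorate present → kyeane forms (R10). mirine, gorate, and kyeane present → paxol forms (R5). [2 rule applications]
kelide: mirine and gorate present → kyeane forms (R10). mirine, gorate, and kyeane present → paxol forms (R5). mirine, paxol, and kyeane present → ondine forms (R1). ondine and mirine present → kelide forms (R9). [4 rule applications]
paxol needs fewer.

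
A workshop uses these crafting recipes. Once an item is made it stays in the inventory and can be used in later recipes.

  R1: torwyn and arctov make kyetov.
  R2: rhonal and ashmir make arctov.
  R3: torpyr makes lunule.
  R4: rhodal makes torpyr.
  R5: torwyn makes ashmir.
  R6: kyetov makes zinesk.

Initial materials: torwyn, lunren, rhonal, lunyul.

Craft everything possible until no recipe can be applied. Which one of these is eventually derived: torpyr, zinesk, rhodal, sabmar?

Using R5, torwyn makes ashmir.
rhonal and ashmir → arctov (R2).
torwyn and arctov → kyetov (R1).
kyetov → zinesk (R6).
No rule produces rhodal, and it is not given. torpyr would need rhodal (R4), but rhodal is never obtained. No rule produces sabmar, and it is not given.

zinesk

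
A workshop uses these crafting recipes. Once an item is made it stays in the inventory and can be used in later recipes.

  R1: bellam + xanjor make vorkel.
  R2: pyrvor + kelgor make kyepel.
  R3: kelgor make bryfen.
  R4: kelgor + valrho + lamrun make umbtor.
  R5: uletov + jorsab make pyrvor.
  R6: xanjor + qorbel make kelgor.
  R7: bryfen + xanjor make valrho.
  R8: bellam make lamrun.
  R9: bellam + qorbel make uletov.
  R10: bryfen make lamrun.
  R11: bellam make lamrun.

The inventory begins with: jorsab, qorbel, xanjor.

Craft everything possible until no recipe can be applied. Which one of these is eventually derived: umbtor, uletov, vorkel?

xanjor + qorbel → kelgor (R6).
Using R3, kelgor makes bryfen.
Using R10, bryfen makes lamrun.
bryfen + xanjor → valrho (R7).
kelgor + valrho + lamrun → umbtor (R4).
vorkel would need bellam and xanjor (R1), but bellam is never obtained. uletov would need bellam and qorbel (R9), but bellam is never obtained.

umbtor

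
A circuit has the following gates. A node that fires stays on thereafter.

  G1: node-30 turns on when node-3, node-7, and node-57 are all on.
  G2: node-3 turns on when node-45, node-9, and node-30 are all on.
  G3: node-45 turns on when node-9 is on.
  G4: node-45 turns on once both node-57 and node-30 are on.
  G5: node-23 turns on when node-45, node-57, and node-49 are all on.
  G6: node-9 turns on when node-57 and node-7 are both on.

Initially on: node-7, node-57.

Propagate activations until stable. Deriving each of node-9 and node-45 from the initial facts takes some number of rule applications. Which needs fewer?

node-9

node-9: node-57 and node-7 are on, so node-9 turns on (G6). [1 rule application]
node-45: node-57 and node-7 are on, so node-9 turns on (G6). node-9 is on, so node-45 turns on (G3). [2 rule applications]
node-9 needs fewer.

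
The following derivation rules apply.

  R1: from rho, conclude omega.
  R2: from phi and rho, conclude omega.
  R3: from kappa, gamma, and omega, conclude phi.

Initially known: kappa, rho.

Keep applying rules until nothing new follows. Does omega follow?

Yes

From rho, R1 gives omega.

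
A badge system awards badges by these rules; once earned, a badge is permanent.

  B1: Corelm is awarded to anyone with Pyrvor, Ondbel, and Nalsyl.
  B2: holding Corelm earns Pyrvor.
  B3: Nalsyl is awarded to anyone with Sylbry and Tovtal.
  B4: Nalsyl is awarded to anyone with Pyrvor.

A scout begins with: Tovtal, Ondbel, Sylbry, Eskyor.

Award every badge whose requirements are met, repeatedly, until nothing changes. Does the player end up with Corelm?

Corelm would need Pyrvor, Ondbel, and Nalsyl (B1), but Pyrvor is never earned.

No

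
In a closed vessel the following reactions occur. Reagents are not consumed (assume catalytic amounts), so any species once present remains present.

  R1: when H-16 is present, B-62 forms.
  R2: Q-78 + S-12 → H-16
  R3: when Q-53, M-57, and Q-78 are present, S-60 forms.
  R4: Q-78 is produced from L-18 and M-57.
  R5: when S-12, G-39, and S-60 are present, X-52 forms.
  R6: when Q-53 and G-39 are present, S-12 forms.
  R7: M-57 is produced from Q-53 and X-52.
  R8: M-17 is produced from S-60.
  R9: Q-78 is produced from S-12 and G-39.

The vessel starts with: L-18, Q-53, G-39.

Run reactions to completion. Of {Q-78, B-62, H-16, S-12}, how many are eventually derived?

4

Q-53 and G-39 present → S-12 forms (R6).
S-12 and G-39 present → Q-78 forms (R9).
Q-78 and S-12 present → H-16 forms (R2).
H-16 present → B-62 forms (R1).
Q-78: reached.
B-62: reached.
H-16: reached.
S-12: reached.
All 4 are reached.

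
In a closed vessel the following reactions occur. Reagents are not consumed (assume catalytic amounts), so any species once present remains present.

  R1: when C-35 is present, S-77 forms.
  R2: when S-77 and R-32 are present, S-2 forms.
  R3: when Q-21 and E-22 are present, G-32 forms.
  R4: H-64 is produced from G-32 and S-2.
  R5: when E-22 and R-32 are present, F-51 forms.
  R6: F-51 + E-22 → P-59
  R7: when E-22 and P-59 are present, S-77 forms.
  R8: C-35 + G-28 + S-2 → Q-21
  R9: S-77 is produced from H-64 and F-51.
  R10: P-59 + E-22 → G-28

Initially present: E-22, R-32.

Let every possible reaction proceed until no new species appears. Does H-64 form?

H-64 would need G-32 and S-2 (R4), but G-32 never forms.

No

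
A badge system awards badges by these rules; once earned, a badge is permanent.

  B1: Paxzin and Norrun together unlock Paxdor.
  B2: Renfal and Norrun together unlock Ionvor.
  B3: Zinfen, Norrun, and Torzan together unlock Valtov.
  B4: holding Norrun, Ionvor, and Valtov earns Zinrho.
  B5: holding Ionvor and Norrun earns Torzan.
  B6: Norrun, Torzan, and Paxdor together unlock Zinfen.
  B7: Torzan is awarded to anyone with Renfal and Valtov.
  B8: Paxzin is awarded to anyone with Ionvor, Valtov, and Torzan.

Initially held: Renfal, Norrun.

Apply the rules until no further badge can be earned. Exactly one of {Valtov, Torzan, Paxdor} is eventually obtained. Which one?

With Renfal and Norrun, Ionvor is earned (B2).
With Ionvor and Norrun, Torzan is earned (B5).
Valtov would need Zinfen, Norrun, and Torzan (B3), but Zinfen is never earned. Paxdor would need Paxzin and Norrun (B1), but Paxzin is never earned.

Torzan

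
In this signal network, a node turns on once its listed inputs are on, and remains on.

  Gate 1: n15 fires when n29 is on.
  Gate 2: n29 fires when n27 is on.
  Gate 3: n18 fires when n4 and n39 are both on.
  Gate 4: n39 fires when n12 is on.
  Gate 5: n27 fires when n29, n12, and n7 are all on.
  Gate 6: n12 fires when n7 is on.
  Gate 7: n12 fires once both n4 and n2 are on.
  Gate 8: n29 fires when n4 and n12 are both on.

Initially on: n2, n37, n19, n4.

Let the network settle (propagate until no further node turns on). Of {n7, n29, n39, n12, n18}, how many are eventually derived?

n4 and n2 are on, so n12 fires (Gate 7).
Gate 8: n4 and n12 on → n29 on.
Gate 4: n12 on → n39 on.
Gate 3: n4 and n39 on → n18 on.
No rule produces n7, and it is not given.
n29: reached.
n39: reached.
n12: reached.
n18: reached.
Reached: n29, n39, n12, and n18 — 4 of the 5.

4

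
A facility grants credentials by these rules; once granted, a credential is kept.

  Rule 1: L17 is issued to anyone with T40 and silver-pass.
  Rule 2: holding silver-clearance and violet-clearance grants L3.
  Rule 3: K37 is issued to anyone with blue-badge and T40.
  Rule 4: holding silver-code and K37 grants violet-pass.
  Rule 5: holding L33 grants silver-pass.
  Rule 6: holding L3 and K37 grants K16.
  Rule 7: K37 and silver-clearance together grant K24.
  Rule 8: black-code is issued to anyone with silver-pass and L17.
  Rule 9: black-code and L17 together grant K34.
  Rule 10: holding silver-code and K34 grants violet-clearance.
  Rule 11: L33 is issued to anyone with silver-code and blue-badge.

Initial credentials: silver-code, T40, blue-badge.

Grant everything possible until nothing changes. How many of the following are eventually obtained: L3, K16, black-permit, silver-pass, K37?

Holding silver-code and blue-badge grants L33 (Rule 11).
Holding blue-badge and T40 grants K37 (Rule 3).
Holding L33 grants silver-pass (Rule 5).
L3 would need silver-clearance and violet-clearance (Rule 2), but silver-clearance is never granted.
K16 would need L3 and K37 (Rule 6), but L3 is never granted.
No rule produces black-permit, and it is not given.
silver-pass: reached.
K37: reached.
Reached: silver-pass and K37 — 2 of the 5.

2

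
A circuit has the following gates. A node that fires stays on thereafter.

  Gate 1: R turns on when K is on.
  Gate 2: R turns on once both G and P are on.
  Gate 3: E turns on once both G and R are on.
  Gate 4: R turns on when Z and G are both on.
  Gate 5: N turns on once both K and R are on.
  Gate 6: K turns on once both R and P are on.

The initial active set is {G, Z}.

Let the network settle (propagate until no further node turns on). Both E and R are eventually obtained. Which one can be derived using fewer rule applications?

R: Z and G are on, so R turns on (Gate 4). [1 rule application]
E: Gate 4: Z and G on → R on. G and R are on, so E turns on (Gate 3). [2 rule applications]
R needs fewer.

R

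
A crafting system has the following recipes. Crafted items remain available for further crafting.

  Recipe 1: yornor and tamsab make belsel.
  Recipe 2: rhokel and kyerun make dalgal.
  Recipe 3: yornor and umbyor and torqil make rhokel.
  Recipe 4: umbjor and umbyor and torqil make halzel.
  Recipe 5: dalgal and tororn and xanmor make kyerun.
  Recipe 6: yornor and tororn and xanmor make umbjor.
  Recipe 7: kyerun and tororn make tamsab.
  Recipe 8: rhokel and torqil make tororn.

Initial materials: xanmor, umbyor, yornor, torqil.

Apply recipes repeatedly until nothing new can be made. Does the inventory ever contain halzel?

Using Recipe 3, yornor, umbyor, and torqil make rhokel.
Using Recipe 8, rhokel and torqil make tororn.
Using Recipe 6, yornor, tororn, and xanmor make umbjor.
Using Recipe 4, umbjor, umbyor, and torqil make halzel.

Yes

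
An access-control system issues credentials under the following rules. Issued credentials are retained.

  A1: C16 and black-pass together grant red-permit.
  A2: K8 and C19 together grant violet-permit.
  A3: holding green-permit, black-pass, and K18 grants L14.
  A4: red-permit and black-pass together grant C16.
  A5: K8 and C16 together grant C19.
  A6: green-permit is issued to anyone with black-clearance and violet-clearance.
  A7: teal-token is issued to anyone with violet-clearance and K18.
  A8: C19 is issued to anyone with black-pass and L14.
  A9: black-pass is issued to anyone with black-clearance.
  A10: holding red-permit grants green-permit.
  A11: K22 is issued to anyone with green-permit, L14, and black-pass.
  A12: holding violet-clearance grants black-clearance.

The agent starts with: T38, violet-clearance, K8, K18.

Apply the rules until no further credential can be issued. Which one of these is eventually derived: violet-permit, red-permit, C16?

violet-permit

Holding violet-clearance grants black-clearance (A12).
Holding black-clearance grants black-pass (A9).
Holding black-clearance and violet-clearance grants green-permit (A6).
Holding green-permit, black-pass, and K18 grants L14 (A3).
Holding black-pass and L14 grants C19 (A8).
Holding K8 and C19 grants violet-permit (A2).
red-permit would need C16 and black-pass (A1), but C16 is never granted. C16 would need red-permit and black-pass (A4), but red-permit is never granted.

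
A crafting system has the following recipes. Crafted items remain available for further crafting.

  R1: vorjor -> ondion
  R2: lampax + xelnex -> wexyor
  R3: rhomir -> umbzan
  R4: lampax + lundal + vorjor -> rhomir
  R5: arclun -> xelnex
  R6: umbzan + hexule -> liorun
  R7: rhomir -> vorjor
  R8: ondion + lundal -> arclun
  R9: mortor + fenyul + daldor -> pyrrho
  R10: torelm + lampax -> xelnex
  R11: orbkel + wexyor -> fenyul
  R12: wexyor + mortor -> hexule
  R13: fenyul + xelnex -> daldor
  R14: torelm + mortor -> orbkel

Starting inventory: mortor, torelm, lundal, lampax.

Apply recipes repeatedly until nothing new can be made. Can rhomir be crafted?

No

rhomir would need lampax, lundal, and vorjor (R4), but vorjor is never obtained.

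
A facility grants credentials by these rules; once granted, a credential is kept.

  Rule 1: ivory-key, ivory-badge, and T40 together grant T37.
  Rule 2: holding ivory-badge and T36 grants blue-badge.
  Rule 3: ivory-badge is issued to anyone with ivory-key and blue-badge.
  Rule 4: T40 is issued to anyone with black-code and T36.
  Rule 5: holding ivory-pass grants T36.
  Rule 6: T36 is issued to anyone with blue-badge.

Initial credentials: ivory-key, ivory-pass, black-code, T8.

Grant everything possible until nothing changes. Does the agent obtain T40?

Yes

Holding ivory-pass grants T36 (Rule 5).
Holding black-code and T36 grants T40 (Rule 4).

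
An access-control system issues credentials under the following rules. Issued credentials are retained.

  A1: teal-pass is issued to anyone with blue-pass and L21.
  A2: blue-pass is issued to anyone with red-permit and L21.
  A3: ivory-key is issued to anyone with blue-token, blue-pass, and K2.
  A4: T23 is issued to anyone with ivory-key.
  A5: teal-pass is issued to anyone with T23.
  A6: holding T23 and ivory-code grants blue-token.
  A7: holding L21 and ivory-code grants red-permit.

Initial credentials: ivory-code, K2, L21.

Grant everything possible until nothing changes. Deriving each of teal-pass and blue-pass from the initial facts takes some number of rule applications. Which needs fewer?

blue-pass: Holding L21 and ivory-code grants red-permit (A7). Holding red-permit and L21 grants blue-pass (A2). [2 rule applications]
teal-pass: Holding L21 and ivory-code grants red-permit (A7). Holding red-permit and L21 grants blue-pass (A2). Holding blue-pass and L21 grants teal-pass (A1). [3 rule applications]
blue-pass needs fewer.

blue-pass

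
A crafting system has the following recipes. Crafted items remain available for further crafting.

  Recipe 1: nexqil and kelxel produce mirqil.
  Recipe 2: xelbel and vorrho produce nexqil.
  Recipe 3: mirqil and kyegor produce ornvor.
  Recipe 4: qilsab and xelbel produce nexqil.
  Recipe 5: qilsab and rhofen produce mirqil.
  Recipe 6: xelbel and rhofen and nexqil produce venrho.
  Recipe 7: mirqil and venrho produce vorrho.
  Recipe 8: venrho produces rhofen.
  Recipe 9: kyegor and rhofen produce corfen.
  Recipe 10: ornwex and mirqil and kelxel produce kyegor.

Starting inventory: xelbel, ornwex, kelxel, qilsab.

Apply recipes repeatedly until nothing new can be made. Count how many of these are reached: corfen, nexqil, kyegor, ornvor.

qilsab and xelbel → nexqil (Recipe 4).
Using Recipe 1, nexqil and kelxel make mirqil.
Using Recipe 10, ornwex, mirqil, and kelxel make kyegor.
mirqil and kyegor → ornvor (Recipe 3).
corfen would need kyegor and rhofen (Recipe 9), but rhofen is never obtained.
nexqil: reached.
kyegor: reached.
ornvor: reached.
Reached: nexqil, kyegor, and ornvor — 3 of the 4.

3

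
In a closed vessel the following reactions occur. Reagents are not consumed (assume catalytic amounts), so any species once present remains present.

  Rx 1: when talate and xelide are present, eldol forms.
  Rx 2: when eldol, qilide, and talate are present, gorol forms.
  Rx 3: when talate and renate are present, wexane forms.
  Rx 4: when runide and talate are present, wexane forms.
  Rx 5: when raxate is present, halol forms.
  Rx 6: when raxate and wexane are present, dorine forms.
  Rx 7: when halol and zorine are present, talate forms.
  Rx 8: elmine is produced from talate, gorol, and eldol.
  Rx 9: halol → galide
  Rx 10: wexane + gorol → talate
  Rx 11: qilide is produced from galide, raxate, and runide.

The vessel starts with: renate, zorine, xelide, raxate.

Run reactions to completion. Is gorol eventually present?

gorol would need eldol, qilide, and talate (Rx 2), but qilide never forms.

No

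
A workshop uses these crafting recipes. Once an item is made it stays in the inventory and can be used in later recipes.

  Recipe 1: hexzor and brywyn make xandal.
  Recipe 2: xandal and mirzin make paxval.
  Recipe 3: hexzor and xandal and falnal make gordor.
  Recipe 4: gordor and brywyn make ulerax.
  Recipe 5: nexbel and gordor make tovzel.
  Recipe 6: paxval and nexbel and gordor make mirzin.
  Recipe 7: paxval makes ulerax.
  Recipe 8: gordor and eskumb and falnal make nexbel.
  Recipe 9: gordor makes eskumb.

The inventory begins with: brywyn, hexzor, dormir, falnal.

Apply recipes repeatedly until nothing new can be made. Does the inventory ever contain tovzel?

Using Recipe 1, hexzor and brywyn make xandal.
Using Recipe 3, hexzor, xandal, and falnal make gordor.
gordor → eskumb (Recipe 9).
gordor and eskumb and falnal → nexbel (Recipe 8).
Using Recipe 5, nexbel and gordor make tovzel.

Yes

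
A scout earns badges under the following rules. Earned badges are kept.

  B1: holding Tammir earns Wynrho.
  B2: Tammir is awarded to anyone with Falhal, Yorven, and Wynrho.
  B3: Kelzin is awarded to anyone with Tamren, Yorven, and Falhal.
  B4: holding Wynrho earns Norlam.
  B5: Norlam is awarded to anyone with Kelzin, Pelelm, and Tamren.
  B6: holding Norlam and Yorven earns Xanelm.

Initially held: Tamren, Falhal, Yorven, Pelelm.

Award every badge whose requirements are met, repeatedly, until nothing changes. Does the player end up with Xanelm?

With Tamren, Yorven, and Falhal, Kelzin is earned (B3).
With Kelzin, Pelelm, and Tamren, Norlam is earned (B5).
With Norlam and Yorven, Xanelm is earned (B6).

Yes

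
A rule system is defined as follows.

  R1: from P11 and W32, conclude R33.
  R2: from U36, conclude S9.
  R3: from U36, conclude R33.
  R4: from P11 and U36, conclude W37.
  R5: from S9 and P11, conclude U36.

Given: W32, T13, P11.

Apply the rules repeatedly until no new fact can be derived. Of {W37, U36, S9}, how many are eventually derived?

W37 would need P11 and U36 (R4), but U36 is never established.
U36 would need S9 and P11 (R5), but S9 is never established.
S9 would need U36 (R2), but U36 is never established.
None of the 3 are reached.

0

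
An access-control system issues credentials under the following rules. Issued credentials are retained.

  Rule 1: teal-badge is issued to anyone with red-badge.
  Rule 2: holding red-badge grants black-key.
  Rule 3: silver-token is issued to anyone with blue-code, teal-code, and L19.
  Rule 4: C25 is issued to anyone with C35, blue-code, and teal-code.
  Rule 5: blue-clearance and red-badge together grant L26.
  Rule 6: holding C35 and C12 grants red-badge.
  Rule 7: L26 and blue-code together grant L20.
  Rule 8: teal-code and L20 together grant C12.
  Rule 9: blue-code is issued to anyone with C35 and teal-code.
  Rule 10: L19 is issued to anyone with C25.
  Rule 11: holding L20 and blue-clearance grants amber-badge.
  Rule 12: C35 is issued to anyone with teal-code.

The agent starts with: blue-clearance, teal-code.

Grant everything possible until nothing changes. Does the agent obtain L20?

No

L20 would need L26 and blue-code (Rule 7), but L26 is never granted.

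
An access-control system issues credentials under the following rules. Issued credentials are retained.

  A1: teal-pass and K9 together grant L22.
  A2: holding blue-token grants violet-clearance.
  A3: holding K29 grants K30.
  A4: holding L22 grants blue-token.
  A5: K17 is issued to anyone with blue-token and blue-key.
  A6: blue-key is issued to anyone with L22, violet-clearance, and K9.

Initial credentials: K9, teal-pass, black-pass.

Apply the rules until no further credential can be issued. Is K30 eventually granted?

K30 would need K29 (A3), but K29 is never granted.

No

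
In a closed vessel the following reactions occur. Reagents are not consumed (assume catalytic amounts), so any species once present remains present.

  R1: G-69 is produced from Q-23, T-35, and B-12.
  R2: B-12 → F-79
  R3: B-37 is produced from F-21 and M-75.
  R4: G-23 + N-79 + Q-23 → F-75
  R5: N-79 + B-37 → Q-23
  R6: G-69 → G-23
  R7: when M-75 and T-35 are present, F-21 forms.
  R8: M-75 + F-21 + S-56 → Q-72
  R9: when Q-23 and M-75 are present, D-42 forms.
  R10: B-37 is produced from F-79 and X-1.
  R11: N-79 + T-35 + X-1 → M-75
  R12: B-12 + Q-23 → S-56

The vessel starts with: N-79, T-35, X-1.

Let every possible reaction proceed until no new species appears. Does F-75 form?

No

F-75 would need G-23, N-79, and Q-23 (R4), but G-23 never forms.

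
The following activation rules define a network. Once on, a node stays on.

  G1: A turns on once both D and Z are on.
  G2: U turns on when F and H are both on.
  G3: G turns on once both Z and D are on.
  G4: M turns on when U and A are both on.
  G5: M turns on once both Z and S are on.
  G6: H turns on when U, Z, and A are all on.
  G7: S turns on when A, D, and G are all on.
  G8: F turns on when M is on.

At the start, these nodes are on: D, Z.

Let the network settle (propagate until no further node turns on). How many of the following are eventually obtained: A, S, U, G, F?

4

D and Z are on, so A turns on (G1).
G3: Z and D on → G on.
G7: A, D, and G on → S on.
Z and S are on, so M turns on (G5).
G8: M on → F on.
A: reached.
S: reached.
U would need F and H (G2), but H never turns on.
G: reached.
F: reached.
Reached: A, S, G, and F — 4 of the 5.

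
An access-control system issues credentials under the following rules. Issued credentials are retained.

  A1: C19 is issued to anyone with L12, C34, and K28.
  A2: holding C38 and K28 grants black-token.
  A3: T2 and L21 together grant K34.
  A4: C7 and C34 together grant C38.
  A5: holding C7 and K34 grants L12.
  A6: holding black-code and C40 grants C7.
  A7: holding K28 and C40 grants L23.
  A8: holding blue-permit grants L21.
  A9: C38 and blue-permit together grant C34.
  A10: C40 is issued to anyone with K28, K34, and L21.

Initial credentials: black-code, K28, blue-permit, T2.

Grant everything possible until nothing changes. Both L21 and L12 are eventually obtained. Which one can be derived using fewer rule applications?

L21

L21: Holding blue-permit grants L21 (A8). [1 rule application]
L12: Holding blue-permit grants L21 (A8). Holding T2 and L21 grants K34 (A3). Holding K28, K34, and L21 grants C40 (A10). Holding black-code and C40 grants C7 (A6). Holding C7 and K34 grants L12 (A5). [5 rule applications]
L21 needs fewer.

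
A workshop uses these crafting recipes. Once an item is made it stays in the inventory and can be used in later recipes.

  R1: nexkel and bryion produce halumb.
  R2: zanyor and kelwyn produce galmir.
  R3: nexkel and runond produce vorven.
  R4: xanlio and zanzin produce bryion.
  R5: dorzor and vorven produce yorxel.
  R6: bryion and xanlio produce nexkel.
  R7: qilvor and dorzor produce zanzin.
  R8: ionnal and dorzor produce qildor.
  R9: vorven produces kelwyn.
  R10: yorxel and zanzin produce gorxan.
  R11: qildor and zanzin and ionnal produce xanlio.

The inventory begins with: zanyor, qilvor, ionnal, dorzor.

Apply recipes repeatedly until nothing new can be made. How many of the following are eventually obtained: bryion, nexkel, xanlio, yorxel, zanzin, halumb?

5

ionnal and dorzor → qildor (R8).
qilvor and dorzor → zanzin (R7).
Using R11, qildor, zanzin, and ionnal make xanlio.
Using R4, xanlio and zanzin make bryion.
Using R6, bryion and xanlio make nexkel.
Using R1, nexkel and bryion make halumb.
bryion: reached.
nexkel: reached.
xanlio: reached.
yorxel would need dorzor and vorven (R5), but vorven is never obtained.
zanzin: reached.
halumb: reached.
Reached: bryion, nexkel, xanlio, zanzin, and halumb — 5 of the 6.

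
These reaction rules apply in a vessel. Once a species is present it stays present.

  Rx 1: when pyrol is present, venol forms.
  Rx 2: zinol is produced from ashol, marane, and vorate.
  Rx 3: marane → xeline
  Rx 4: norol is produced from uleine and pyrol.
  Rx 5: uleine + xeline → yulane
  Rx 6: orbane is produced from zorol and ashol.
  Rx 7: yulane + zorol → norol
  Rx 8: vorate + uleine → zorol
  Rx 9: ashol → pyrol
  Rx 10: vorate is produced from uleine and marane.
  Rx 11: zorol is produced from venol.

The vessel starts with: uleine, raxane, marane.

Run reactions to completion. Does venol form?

No

venol would need pyrol (Rx 1), but pyrol never forms.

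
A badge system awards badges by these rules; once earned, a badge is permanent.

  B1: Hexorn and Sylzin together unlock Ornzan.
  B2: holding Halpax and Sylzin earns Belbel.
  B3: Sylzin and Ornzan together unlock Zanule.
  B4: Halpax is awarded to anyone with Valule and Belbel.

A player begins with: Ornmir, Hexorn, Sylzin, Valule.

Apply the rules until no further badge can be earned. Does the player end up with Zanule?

Yes

With Hexorn and Sylzin, Ornzan is earned (B1).
With Sylzin and Ornzan, Zanule is earned (B3).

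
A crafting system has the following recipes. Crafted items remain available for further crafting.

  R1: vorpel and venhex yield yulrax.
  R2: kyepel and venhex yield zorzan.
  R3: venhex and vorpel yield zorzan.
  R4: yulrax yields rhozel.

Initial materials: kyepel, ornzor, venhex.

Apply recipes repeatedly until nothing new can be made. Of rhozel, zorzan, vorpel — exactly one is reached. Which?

zorzan

Using R2, kyepel and venhex make zorzan.
No rule produces vorpel, and it is not given. rhozel would need yulrax (R4), but yulrax is never obtained.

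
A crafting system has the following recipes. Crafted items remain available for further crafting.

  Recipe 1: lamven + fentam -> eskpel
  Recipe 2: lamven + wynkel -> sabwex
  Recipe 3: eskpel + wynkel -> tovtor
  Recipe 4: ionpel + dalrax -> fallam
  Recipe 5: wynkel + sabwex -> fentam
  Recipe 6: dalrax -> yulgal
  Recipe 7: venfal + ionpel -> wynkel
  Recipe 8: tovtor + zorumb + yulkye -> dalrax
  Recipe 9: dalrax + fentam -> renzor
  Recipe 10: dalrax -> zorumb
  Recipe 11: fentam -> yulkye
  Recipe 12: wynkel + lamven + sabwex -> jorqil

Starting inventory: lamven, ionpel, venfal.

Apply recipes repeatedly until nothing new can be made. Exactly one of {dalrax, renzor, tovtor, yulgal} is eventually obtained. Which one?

tovtor

venfal + ionpel -> wynkel (Recipe 7).
Using Recipe 2, lamven and wynkel make sabwex.
Using Recipe 5, wynkel and sabwex make fentam.
lamven + fentam -> eskpel (Recipe 1).
Using Recipe 3, eskpel and wynkel make tovtor.
renzor would need dalrax and fentam (Recipe 9), but dalrax is never obtained. dalrax would need tovtor, zorumb, and yulkye (Recipe 8), but zorumb is never obtained. yulgal would need dalrax (Recipe 6), but dalrax is never obtained.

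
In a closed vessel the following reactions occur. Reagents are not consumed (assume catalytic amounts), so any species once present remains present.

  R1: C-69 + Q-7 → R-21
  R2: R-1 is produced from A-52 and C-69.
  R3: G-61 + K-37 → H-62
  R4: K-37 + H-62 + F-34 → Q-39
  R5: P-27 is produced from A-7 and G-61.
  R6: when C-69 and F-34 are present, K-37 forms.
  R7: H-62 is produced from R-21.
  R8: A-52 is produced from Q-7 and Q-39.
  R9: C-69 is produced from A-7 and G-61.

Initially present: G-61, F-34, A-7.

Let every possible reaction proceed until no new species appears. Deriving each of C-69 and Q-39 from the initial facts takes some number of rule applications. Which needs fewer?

C-69: A-7 and G-61 present → C-69 forms (R9). [1 rule application]
Q-39: A-7 and G-61 present → C-69 forms (R9). C-69 and F-34 present → K-37 forms (R6). G-61 and K-37 present → H-62 forms (R3). K-37, H-62, and F-34 present → Q-39 forms (R4). [4 rule applications]
C-69 needs fewer.

C-69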